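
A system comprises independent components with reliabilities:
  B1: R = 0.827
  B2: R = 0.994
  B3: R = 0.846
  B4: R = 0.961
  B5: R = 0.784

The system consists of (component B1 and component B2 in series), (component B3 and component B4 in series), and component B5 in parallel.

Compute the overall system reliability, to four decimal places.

Series (B1 and B2): 0.827000 × 0.994000 = 0.822038
Series (B3 and B4): 0.846000 × 0.961000 = 0.813006
Parallel ([0.822038], [0.813006], and B5): 1 − (1 − 0.822038)(1 − 0.813006)(1 − 0.784000) = 0.9928

0.9928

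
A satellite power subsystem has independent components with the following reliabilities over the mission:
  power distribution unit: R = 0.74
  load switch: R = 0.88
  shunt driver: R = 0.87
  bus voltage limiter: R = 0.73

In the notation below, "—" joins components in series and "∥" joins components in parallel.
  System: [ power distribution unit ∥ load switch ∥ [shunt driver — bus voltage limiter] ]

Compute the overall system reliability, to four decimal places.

Series (shunt driver and bus voltage limiter): 0.870000 × 0.730000 = 0.635100
Parallel (power distribution unit, load switch, and [0.635100]): 1 − (1 − 0.740000)(1 − 0.880000)(1 − 0.635100) = 0.9886

0.9886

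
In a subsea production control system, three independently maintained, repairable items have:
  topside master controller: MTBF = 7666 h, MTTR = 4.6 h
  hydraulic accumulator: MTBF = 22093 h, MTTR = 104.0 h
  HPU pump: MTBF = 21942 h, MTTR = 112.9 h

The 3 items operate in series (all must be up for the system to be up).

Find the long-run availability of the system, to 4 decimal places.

0.9896

A(topside master controller) = MTBF/(MTBF+MTTR) = 7666/(7666+4.6) = 0.999400
A(hydraulic accumulator) = MTBF/(MTBF+MTTR) = 22093/(22093+104.0) = 0.995315
A(HPU pump) = MTBF/(MTBF+MTTR) = 21942/(21942+112.9) = 0.994881
Series availability: 0.999400 × 0.995315 × 0.994881 = 0.9896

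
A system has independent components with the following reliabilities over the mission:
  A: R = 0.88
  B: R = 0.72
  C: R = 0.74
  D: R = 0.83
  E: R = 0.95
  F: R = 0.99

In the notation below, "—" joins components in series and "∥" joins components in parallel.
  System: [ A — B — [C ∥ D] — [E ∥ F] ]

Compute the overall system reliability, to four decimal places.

0.6053

Parallel (C and D): 1 − (1 − 0.740000)(1 − 0.830000) = 0.955800
Parallel (E and F): 1 − (1 − 0.950000)(1 − 0.990000) = 0.999500
Series (A, B, [0.955800], and [0.999500]): 0.880000 × 0.720000 × 0.955800 × 0.999500 = 0.6053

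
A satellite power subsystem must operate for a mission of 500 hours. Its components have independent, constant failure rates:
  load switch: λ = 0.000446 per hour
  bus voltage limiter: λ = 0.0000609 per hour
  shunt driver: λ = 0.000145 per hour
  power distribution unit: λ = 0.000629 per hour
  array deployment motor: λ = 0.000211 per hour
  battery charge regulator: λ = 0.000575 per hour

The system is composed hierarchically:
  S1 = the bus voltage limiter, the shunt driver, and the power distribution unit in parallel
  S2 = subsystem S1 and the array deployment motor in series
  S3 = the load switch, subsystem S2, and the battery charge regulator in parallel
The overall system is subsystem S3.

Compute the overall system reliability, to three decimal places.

R(load switch) = exp(−0.000446 × 500) = 0.80011
R(bus voltage limiter) = exp(−0.0000609 × 500) = 0.97001
R(shunt driver) = exp(−0.000145 × 500) = 0.93007
R(power distribution unit) = exp(−0.000629 × 500) = 0.73015
R(array deployment motor) = exp(−0.000211 × 500) = 0.89987
R(battery charge regulator) = exp(−0.000575 × 500) = 0.75014
Parallel (bus voltage limiter, shunt driver, and power distribution unit): 1 − (1 − 0.97001)(1 − 0.93007)(1 − 0.73015) = 0.99943
Series ([0.99943] and array deployment motor): 0.99943 × 0.89987 = 0.89936
Parallel (load switch, [0.89936], and battery charge regulator): 1 − (1 − 0.80011)(1 − 0.89936)(1 − 0.75014) = 0.995

0.995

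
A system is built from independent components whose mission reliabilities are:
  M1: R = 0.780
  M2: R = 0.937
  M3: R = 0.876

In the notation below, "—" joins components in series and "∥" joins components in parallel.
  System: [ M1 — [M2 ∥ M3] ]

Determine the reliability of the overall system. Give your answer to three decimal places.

Parallel (M2 and M3): 1 − (1 − 0.93700)(1 − 0.87600) = 0.99219
Series (M1 and [0.99219]): 0.78000 × 0.99219 = 0.774

0.774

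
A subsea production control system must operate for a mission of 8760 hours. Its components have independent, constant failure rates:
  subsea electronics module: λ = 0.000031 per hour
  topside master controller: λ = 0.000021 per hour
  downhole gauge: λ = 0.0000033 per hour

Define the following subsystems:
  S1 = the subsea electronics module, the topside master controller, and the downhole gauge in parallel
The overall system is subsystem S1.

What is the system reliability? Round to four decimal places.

0.9989

R(subsea electronics module) = exp(−0.000031 × 8760) = 0.762190
R(topside master controller) = exp(−0.000021 × 8760) = 0.831969
R(downhole gauge) = exp(−0.0000033 × 8760) = 0.971506
Parallel (subsea electronics module, topside master controller, and downhole gauge): 1 − (1 − 0.762190)(1 − 0.831969)(1 − 0.971506) = 0.9989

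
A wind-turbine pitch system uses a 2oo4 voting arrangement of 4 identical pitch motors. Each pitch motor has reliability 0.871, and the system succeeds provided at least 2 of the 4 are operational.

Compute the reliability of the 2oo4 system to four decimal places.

0.9922

R = Σ_{i=2}^{4} C(4,i) p^i (1−p)^{4−i} with p = 0.871
C(4,2)·0.871^2·0.129^2 = 0.075747
C(4,3)·0.871^3·0.129^1 = 0.340961
C(4,4)·0.871^4·0.129^0 = 0.575536
Sum = 0.9922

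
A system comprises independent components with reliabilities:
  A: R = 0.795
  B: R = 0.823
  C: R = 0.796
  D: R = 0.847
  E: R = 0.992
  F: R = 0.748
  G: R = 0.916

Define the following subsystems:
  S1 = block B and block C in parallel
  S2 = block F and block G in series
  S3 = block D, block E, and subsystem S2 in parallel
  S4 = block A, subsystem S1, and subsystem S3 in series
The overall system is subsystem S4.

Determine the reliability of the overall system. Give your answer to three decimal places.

Parallel (B and C): 1 − (1 − 0.82300)(1 − 0.79600) = 0.96389
Series (F and G): 0.74800 × 0.91600 = 0.68517
Parallel (D, E, and [0.68517]): 1 − (1 − 0.84700)(1 − 0.99200)(1 − 0.68517) = 0.99961
Series (A, [0.96389], and [0.99961]): 0.79500 × 0.96389 × 0.99961 = 0.766

0.766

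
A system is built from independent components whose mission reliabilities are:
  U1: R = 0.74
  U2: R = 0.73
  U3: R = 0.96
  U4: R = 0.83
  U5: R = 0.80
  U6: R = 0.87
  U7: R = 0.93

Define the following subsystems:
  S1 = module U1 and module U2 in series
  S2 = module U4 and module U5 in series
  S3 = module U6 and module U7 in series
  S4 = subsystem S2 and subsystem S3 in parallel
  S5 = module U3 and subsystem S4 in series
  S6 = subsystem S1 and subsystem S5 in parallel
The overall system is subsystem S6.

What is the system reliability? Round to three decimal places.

0.953

Series (U1 and U2): 0.74000 × 0.73000 = 0.54020
Series (U4 and U5): 0.83000 × 0.80000 = 0.66400
Series (U6 and U7): 0.87000 × 0.93000 = 0.80910
Parallel ([0.66400] and [0.80910]): 1 − (1 − 0.66400)(1 − 0.80910) = 0.93586
Series (U3 and [0.93586]): 0.96000 × 0.93586 = 0.89843
Parallel ([0.54020] and [0.89843]): 1 − (1 − 0.54020)(1 − 0.89843) = 0.953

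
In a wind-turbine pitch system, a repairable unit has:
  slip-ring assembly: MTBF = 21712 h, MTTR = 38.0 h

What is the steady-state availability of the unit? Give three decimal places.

0.998

A(slip-ring assembly) = MTBF/(MTBF+MTTR) = 21712/(21712+38.0) = 0.998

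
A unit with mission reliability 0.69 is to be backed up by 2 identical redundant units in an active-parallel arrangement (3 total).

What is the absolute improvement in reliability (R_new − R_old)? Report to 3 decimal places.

R_before = 0.69
R_after = 1 − (1 − 0.69)^3 = 0.970
ΔR = 0.970 − 0.69 = 0.280

0.280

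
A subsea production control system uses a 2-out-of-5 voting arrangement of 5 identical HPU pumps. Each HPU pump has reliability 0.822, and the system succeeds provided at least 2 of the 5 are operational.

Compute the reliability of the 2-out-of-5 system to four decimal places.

R = Σ_{i=2}^{5} C(5,i) p^i (1−p)^{5−i} with p = 0.822
C(5,2)·0.822^2·0.178^3 = 0.038107
C(5,3)·0.822^3·0.178^2 = 0.175977
C(5,4)·0.822^4·0.178^1 = 0.406328
C(5,5)·0.822^5·0.178^0 = 0.375283
Sum = 0.9957

0.9957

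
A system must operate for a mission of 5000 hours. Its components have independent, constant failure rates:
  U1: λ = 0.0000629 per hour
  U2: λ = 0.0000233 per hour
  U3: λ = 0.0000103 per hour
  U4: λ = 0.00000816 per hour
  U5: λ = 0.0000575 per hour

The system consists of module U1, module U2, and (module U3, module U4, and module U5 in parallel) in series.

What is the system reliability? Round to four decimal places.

0.6495

R(U1) = exp(−0.0000629 × 5000) = 0.730154
R(U2) = exp(−0.0000233 × 5000) = 0.890030
R(U3) = exp(−0.0000103 × 5000) = 0.949804
R(U4) = exp(−0.00000816 × 5000) = 0.960021
R(U5) = exp(−0.0000575 × 5000) = 0.750137
Parallel (U3, U4, and U5): 1 − (1 − 0.949804)(1 − 0.960021)(1 − 0.750137) = 0.999499
Series (U1, U2, and [0.999499]): 0.730154 × 0.890030 × 0.999499 = 0.6495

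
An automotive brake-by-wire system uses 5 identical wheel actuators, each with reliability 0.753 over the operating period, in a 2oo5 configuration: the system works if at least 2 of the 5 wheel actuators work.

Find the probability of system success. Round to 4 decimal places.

R = Σ_{i=2}^{5} C(5,i) p^i (1−p)^{5−i} with p = 0.753
C(5,2)·0.753^2·0.247^3 = 0.085444
C(5,3)·0.753^3·0.247^2 = 0.260483
C(5,4)·0.753^4·0.247^1 = 0.397052
C(5,5)·0.753^5·0.247^0 = 0.242089
Sum = 0.9851

0.9851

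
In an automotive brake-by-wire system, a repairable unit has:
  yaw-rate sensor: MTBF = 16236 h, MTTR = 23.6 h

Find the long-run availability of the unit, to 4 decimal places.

A(yaw-rate sensor) = MTBF/(MTBF+MTTR) = 16236/(16236+23.6) = 0.9985

0.9985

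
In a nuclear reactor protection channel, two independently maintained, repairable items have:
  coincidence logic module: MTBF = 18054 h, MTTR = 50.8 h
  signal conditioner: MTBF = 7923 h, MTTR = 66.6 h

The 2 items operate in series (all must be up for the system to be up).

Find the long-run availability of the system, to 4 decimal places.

0.9889

A(coincidence logic module) = MTBF/(MTBF+MTTR) = 18054/(18054+50.8) = 0.997194
A(signal conditioner) = MTBF/(MTBF+MTTR) = 7923/(7923+66.6) = 0.991664
Series availability: 0.997194 × 0.991664 = 0.9889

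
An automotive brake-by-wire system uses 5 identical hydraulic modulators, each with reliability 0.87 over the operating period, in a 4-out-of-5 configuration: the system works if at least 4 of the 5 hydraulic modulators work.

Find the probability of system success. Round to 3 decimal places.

R = Σ_{i=4}^{5} C(5,i) p^i (1−p)^{5−i} with p = 0.87
C(5,4)·0.87^4·0.13^1 = 0.37238
C(5,5)·0.87^5·0.13^0 = 0.49842
Sum = 0.871

0.871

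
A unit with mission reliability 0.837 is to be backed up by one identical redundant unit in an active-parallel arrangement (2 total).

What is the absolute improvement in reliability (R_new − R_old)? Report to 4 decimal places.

0.1364

R_before = 0.837
R_after = 1 − (1 − 0.837)^2 = 0.9734
ΔR = 0.9734 − 0.837 = 0.1364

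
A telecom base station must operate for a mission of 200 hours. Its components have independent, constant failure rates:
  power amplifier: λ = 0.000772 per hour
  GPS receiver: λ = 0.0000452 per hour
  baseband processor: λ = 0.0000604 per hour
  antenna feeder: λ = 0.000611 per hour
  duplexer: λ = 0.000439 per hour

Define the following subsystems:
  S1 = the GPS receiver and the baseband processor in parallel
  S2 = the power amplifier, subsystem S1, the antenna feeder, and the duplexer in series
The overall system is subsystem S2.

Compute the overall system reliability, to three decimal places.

R(power amplifier) = exp(−0.000772 × 200) = 0.85693
R(GPS receiver) = exp(−0.0000452 × 200) = 0.99100
R(baseband processor) = exp(−0.0000604 × 200) = 0.98799
R(antenna feeder) = exp(−0.000611 × 200) = 0.88497
R(duplexer) = exp(−0.000439 × 200) = 0.91594
Parallel (GPS receiver and baseband processor): 1 − (1 − 0.99100)(1 − 0.98799) = 0.99989
Series (power amplifier, [0.99989], antenna feeder, and duplexer): 0.85693 × 0.99989 × 0.88497 × 0.91594 = 0.695

0.695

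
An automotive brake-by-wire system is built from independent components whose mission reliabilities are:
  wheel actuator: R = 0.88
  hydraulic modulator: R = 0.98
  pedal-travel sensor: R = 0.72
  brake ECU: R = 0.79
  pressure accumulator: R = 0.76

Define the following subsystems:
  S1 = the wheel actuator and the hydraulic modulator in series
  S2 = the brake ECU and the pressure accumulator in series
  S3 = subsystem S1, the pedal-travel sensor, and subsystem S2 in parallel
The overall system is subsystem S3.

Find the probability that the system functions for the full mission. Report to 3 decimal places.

Series (wheel actuator and hydraulic modulator): 0.88000 × 0.98000 = 0.86240
Series (brake ECU and pressure accumulator): 0.79000 × 0.76000 = 0.60040
Parallel ([0.86240], pedal-travel sensor, and [0.60040]): 1 − (1 − 0.86240)(1 − 0.72000)(1 − 0.60040) = 0.985

0.985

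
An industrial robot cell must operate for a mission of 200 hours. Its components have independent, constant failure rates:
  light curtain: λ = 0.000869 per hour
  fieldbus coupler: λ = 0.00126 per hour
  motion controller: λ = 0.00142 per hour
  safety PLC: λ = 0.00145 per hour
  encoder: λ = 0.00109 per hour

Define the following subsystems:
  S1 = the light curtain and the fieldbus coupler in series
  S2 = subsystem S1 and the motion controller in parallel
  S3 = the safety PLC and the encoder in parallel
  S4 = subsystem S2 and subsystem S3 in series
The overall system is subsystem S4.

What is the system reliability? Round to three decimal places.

R(light curtain) = exp(−0.000869 × 200) = 0.84046
R(fieldbus coupler) = exp(−0.00126 × 200) = 0.77724
R(motion controller) = exp(−0.00142 × 200) = 0.75277
R(safety PLC) = exp(−0.00145 × 200) = 0.74826
R(encoder) = exp(−0.00109 × 200) = 0.80413
Series (light curtain and fieldbus coupler): 0.84046 × 0.77724 = 0.65324
Parallel ([0.65324] and motion controller): 1 − (1 − 0.65324)(1 − 0.75277) = 0.91427
Parallel (safety PLC and encoder): 1 − (1 − 0.74826)(1 − 0.80413) = 0.95069
Series ([0.91427] and [0.95069]): 0.91427 × 0.95069 = 0.869

0.869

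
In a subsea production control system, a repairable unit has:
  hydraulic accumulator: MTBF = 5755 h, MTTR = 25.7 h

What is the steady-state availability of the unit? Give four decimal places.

0.9956

A(hydraulic accumulator) = MTBF/(MTBF+MTTR) = 5755/(5755+25.7) = 0.9956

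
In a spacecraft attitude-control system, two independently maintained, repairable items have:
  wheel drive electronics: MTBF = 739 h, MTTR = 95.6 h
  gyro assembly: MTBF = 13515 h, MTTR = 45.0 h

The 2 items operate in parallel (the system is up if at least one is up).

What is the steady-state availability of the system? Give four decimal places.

A(wheel drive electronics) = MTBF/(MTBF+MTTR) = 739/(739+95.6) = 0.885454
A(gyro assembly) = MTBF/(MTBF+MTTR) = 13515/(13515+45.0) = 0.996681
Parallel availability: 1 − (1 − 0.885454)(1 − 0.996681) = 0.9996

0.9996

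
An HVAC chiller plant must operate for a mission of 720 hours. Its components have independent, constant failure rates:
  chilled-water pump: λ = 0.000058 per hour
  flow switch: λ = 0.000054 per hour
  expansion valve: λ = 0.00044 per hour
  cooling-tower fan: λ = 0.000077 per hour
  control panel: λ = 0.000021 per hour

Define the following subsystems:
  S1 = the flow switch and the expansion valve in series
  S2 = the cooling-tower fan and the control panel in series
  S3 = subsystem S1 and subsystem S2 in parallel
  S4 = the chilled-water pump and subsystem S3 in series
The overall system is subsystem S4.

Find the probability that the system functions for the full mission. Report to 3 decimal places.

R(chilled-water pump) = exp(−0.000058 × 720) = 0.95910
R(flow switch) = exp(−0.000054 × 720) = 0.96187
R(expansion valve) = exp(−0.00044 × 720) = 0.72848
R(cooling-tower fan) = exp(−0.000077 × 720) = 0.94607
R(control panel) = exp(−0.000021 × 720) = 0.98499
Series (flow switch and expansion valve): 0.96187 × 0.72848 = 0.70070
Series (cooling-tower fan and control panel): 0.94607 × 0.98499 = 0.93187
Parallel ([0.70070] and [0.93187]): 1 − (1 − 0.70070)(1 − 0.93187) = 0.97961
Series (chilled-water pump and [0.97961]): 0.95910 × 0.97961 = 0.940

0.940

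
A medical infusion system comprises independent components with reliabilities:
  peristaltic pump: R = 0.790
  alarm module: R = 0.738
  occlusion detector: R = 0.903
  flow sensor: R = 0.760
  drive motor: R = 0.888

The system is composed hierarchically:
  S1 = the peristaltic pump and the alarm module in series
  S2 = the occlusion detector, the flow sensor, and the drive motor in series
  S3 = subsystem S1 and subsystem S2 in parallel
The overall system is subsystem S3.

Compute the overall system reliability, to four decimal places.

0.8371

Series (peristaltic pump and alarm module): 0.790000 × 0.738000 = 0.583020
Series (occlusion detector, flow sensor, and drive motor): 0.903000 × 0.760000 × 0.888000 = 0.609417
Parallel ([0.583020] and [0.609417]): 1 − (1 − 0.583020)(1 − 0.609417) = 0.8371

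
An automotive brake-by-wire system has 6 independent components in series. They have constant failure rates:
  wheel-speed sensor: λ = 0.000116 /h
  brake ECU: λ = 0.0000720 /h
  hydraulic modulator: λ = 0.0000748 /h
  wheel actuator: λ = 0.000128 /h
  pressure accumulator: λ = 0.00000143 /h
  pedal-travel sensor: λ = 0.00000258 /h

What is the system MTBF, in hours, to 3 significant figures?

2530

Series of exponential components: λ_sys = Σ λ_i
λ_sys = 0.000116 + 0.0000720 + 0.0000748 + 0.000128 + 0.00000143 + 0.00000258 = 3.9481e-04 /h
MTBF = 1 / λ_sys = 2530 h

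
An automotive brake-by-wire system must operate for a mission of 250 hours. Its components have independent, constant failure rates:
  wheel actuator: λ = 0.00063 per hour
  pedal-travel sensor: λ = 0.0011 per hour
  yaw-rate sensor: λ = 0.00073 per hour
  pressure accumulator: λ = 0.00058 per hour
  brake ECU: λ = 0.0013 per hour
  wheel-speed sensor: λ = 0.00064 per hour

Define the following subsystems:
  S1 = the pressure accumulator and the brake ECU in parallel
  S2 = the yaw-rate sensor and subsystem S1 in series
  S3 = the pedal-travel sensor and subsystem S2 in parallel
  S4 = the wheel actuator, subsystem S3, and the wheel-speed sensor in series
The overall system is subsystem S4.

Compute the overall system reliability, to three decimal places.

0.693

R(wheel actuator) = exp(−0.00063 × 250) = 0.85428
R(pedal-travel sensor) = exp(−0.0011 × 250) = 0.75957
R(yaw-rate sensor) = exp(−0.00073 × 250) = 0.83318
R(pressure accumulator) = exp(−0.00058 × 250) = 0.86502
R(brake ECU) = exp(−0.0013 × 250) = 0.72253
R(wheel-speed sensor) = exp(−0.00064 × 250) = 0.85214
Parallel (pressure accumulator and brake ECU): 1 − (1 − 0.86502)(1 − 0.72253) = 0.96255
Series (yaw-rate sensor and [0.96255]): 0.83318 × 0.96255 = 0.80198
Parallel (pedal-travel sensor and [0.80198]): 1 − (1 − 0.75957)(1 − 0.80198) = 0.95239
Series (wheel actuator, [0.95239], and wheel-speed sensor): 0.85428 × 0.95239 × 0.85214 = 0.693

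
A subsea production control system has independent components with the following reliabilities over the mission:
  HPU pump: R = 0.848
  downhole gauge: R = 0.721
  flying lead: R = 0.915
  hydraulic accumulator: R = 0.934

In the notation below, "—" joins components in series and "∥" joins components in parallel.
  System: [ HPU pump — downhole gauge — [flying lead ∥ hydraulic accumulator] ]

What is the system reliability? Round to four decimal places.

0.6080

Parallel (flying lead and hydraulic accumulator): 1 − (1 − 0.915000)(1 − 0.934000) = 0.994390
Series (HPU pump, downhole gauge, and [0.994390]): 0.848000 × 0.721000 × 0.994390 = 0.6080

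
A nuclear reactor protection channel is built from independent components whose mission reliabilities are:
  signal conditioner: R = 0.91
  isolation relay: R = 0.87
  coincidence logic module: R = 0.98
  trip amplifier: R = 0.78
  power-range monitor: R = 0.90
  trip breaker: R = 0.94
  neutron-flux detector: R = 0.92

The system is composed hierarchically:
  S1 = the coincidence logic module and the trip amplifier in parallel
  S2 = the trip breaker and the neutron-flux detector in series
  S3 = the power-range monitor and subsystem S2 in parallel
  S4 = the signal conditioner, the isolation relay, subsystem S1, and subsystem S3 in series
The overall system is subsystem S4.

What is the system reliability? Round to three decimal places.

Parallel (coincidence logic module and trip amplifier): 1 − (1 − 0.98000)(1 − 0.78000) = 0.99560
Series (trip breaker and neutron-flux detector): 0.94000 × 0.92000 = 0.86480
Parallel (power-range monitor and [0.86480]): 1 − (1 − 0.90000)(1 − 0.86480) = 0.98648
Series (signal conditioner, isolation relay, [0.99560], and [0.98648]): 0.91000 × 0.87000 × 0.99560 × 0.98648 = 0.778

0.778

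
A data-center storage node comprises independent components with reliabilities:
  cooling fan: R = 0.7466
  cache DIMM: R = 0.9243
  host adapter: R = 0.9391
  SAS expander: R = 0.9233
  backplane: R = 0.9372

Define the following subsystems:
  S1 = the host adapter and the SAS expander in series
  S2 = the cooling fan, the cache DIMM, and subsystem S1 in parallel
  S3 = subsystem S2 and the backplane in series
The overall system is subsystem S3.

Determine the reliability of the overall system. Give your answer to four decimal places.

Series (host adapter and SAS expander): 0.939100 × 0.923300 = 0.867071
Parallel (cooling fan, cache DIMM, and [0.867071]): 1 − (1 − 0.746600)(1 − 0.924300)(1 − 0.867071) = 0.997450
Series ([0.997450] and backplane): 0.997450 × 0.937200 = 0.9348

0.9348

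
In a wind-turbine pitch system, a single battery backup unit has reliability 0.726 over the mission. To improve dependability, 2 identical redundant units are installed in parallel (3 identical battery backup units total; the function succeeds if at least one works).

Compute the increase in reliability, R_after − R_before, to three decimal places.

0.253

R_before = 0.726
R_after = 1 − (1 − 0.726)^3 = 0.979
ΔR = 0.979 − 0.726 = 0.253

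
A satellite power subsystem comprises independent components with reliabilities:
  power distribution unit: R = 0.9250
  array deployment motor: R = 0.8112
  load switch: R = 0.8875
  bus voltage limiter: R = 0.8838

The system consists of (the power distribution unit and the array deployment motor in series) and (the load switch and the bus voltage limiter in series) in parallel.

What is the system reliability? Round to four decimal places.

0.9462

Series (power distribution unit and array deployment motor): 0.925000 × 0.811200 = 0.750360
Series (load switch and bus voltage limiter): 0.887500 × 0.883800 = 0.784373
Parallel ([0.750360] and [0.784373]): 1 − (1 − 0.750360)(1 − 0.784373) = 0.9462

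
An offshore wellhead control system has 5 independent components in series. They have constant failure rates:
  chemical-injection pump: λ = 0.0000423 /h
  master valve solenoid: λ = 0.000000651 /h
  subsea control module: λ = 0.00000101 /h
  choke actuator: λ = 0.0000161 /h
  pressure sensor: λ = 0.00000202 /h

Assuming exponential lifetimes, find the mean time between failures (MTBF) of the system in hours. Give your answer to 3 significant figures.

Series of exponential components: λ_sys = Σ λ_i
λ_sys = 0.0000423 + 0.000000651 + 0.00000101 + 0.0000161 + 0.00000202 = 6.2081e-05 /h
MTBF = 1 / λ_sys = 16100 h

16100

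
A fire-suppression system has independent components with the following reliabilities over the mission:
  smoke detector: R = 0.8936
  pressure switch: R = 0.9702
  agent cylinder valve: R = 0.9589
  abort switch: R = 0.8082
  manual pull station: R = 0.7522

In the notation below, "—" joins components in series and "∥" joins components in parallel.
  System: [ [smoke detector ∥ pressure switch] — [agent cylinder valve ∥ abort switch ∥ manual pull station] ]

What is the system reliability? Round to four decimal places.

0.9949

Parallel (smoke detector and pressure switch): 1 − (1 − 0.893600)(1 − 0.970200) = 0.996829
Parallel (agent cylinder valve, abort switch, and manual pull station): 1 − (1 − 0.958900)(1 − 0.808200)(1 − 0.752200) = 0.998047
Series ([0.996829] and [0.998047]): 0.996829 × 0.998047 = 0.9949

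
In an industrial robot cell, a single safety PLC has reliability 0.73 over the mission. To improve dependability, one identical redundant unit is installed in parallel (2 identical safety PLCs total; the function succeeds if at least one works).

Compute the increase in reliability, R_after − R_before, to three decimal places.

0.197

R_before = 0.73
R_after = 1 − (1 − 0.73)^2 = 0.927
ΔR = 0.927 − 0.73 = 0.197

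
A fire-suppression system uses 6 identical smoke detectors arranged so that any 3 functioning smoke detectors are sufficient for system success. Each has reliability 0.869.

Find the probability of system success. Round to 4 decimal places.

0.9965

R = Σ_{i=3}^{6} C(6,i) p^i (1−p)^{6−i} with p = 0.869
C(6,3)·0.869^3·0.131^3 = 0.029506
C(6,4)·0.869^4·0.131^2 = 0.146796
C(6,5)·0.869^5·0.131^1 = 0.389513
C(6,6)·0.869^6·0.131^0 = 0.430644
Sum = 0.9965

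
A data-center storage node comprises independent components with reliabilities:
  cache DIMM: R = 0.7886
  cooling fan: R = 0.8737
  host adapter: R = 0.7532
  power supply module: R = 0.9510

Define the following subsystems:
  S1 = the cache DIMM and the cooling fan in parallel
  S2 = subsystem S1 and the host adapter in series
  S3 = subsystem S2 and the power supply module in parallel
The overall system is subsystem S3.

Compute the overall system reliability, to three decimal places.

0.987

Parallel (cache DIMM and cooling fan): 1 − (1 − 0.78860)(1 − 0.87370) = 0.97330
Series ([0.97330] and host adapter): 0.97330 × 0.75320 = 0.73309
Parallel ([0.73309] and power supply module): 1 − (1 − 0.73309)(1 − 0.95100) = 0.987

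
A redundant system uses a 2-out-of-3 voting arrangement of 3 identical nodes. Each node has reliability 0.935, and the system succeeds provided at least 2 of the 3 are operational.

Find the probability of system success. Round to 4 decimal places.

0.9879

R = Σ_{i=2}^{3} C(3,i) p^i (1−p)^{3−i} with p = 0.935
C(3,2)·0.935^2·0.065^1 = 0.170474
C(3,3)·0.935^3·0.065^0 = 0.817400
Sum = 0.9879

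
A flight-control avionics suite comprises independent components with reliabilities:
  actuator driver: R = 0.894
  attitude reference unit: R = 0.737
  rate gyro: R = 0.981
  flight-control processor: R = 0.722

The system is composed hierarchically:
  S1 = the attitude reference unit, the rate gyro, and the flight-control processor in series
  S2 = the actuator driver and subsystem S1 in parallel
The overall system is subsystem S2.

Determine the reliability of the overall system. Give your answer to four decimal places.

Series (attitude reference unit, rate gyro, and flight-control processor): 0.737000 × 0.981000 × 0.722000 = 0.522004
Parallel (actuator driver and [0.522004]): 1 − (1 − 0.894000)(1 − 0.522004) = 0.9493

0.9493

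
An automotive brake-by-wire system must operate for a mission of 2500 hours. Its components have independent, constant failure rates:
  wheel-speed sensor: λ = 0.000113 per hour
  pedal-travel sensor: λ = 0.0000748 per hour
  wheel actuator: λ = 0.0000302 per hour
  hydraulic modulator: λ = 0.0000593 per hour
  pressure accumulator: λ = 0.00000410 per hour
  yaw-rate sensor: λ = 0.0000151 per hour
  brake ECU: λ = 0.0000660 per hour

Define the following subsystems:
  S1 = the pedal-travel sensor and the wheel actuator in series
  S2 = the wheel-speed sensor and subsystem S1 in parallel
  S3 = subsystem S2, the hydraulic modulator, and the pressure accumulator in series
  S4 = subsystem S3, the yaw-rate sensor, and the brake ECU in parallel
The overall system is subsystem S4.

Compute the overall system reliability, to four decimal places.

R(wheel-speed sensor) = exp(−0.000113 × 2500) = 0.753897
R(pedal-travel sensor) = exp(−0.0000748 × 2500) = 0.829444
R(wheel actuator) = exp(−0.0000302 × 2500) = 0.927280
R(hydraulic modulator) = exp(−0.0000593 × 2500) = 0.862216
R(pressure accumulator) = exp(−0.00000410 × 2500) = 0.989802
R(yaw-rate sensor) = exp(−0.0000151 × 2500) = 0.962954
R(brake ECU) = exp(−0.0000660 × 2500) = 0.847894
Series (pedal-travel sensor and wheel actuator): 0.829444 × 0.927280 = 0.769127
Parallel (wheel-speed sensor and [0.769127]): 1 − (1 − 0.753897)(1 − 0.769127) = 0.943181
Series ([0.943181], hydraulic modulator, and pressure accumulator): 0.943181 × 0.862216 × 0.989802 = 0.804932
Parallel ([0.804932], yaw-rate sensor, and brake ECU): 1 − (1 − 0.804932)(1 − 0.962954)(1 − 0.847894) = 0.9989

0.9989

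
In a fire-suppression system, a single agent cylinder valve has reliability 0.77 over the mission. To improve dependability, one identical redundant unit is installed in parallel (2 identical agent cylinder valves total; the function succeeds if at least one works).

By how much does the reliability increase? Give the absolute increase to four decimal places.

0.1771

R_before = 0.77
R_after = 1 − (1 − 0.77)^2 = 0.9471
ΔR = 0.9471 − 0.77 = 0.1771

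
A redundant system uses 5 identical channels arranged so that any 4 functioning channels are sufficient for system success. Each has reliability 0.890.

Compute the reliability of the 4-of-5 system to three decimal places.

R = Σ_{i=4}^{5} C(5,i) p^i (1−p)^{5−i} with p = 0.890
C(5,4)·0.890^4·0.110^1 = 0.34508
C(5,5)·0.890^5·0.110^0 = 0.55841
Sum = 0.903

0.903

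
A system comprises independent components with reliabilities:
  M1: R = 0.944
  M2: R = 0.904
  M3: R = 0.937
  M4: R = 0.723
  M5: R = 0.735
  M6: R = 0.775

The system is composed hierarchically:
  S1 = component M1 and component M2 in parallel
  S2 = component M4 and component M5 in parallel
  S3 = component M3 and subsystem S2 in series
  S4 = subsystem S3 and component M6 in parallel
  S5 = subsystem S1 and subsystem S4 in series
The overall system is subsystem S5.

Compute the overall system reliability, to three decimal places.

Parallel (M1 and M2): 1 − (1 − 0.94400)(1 − 0.90400) = 0.99462
Parallel (M4 and M5): 1 − (1 − 0.72300)(1 − 0.73500) = 0.92660
Series (M3 and [0.92660]): 0.93700 × 0.92660 = 0.86822
Parallel ([0.86822] and M6): 1 − (1 − 0.86822)(1 − 0.77500) = 0.97035
Series ([0.99462] and [0.97035]): 0.99462 × 0.97035 = 0.965

0.965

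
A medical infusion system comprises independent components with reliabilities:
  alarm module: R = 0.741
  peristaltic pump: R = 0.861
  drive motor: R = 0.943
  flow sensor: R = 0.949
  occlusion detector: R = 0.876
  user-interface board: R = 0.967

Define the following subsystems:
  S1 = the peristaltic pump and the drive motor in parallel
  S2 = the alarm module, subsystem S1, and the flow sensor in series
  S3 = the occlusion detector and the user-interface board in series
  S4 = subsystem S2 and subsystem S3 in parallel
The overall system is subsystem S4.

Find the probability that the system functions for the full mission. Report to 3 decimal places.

0.954

Parallel (peristaltic pump and drive motor): 1 − (1 − 0.86100)(1 − 0.94300) = 0.99208
Series (alarm module, [0.99208], and flow sensor): 0.74100 × 0.99208 × 0.94900 = 0.69764
Series (occlusion detector and user-interface board): 0.87600 × 0.96700 = 0.84709
Parallel ([0.69764] and [0.84709]): 1 − (1 − 0.69764)(1 − 0.84709) = 0.954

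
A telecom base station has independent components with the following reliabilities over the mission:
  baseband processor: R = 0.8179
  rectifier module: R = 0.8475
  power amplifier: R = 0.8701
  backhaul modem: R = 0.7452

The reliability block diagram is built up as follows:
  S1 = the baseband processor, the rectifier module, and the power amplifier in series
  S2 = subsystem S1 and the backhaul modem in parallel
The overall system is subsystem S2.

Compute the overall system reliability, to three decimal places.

Series (baseband processor, rectifier module, and power amplifier): 0.81790 × 0.84750 × 0.87010 = 0.60313
Parallel ([0.60313] and backhaul modem): 1 − (1 − 0.60313)(1 − 0.74520) = 0.899

0.899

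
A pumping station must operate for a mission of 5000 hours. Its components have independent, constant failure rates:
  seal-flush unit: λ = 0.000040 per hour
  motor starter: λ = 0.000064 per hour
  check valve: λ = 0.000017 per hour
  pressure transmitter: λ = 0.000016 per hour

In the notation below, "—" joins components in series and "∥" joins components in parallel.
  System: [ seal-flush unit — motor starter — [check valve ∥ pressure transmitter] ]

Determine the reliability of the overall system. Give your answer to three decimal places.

0.591

R(seal-flush unit) = exp(−0.000040 × 5000) = 0.81873
R(motor starter) = exp(−0.000064 × 5000) = 0.72615
R(check valve) = exp(−0.000017 × 5000) = 0.91851
R(pressure transmitter) = exp(−0.000016 × 5000) = 0.92312
Parallel (check valve and pressure transmitter): 1 − (1 − 0.91851)(1 − 0.92312) = 0.99374
Series (seal-flush unit, motor starter, and [0.99374]): 0.81873 × 0.72615 × 0.99374 = 0.591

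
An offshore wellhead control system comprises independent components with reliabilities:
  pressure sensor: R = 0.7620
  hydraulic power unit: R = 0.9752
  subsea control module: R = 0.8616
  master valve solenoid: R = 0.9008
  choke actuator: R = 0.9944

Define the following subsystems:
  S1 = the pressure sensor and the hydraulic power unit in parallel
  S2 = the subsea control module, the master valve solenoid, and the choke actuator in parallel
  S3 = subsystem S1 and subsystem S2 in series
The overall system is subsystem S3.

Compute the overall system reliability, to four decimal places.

0.9940

Parallel (pressure sensor and hydraulic power unit): 1 − (1 − 0.762000)(1 − 0.975200) = 0.994098
Parallel (subsea control module, master valve solenoid, and choke actuator): 1 − (1 − 0.861600)(1 − 0.900800)(1 − 0.994400) = 0.999923
Series ([0.994098] and [0.999923]): 0.994098 × 0.999923 = 0.9940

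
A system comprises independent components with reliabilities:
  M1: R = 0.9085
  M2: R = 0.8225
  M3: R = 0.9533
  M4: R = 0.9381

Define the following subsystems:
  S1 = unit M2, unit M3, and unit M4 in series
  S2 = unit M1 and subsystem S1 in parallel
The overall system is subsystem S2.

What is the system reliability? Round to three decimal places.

Series (M2, M3, and M4): 0.82250 × 0.95330 × 0.93810 = 0.73555
Parallel (M1 and [0.73555]): 1 − (1 − 0.90850)(1 − 0.73555) = 0.976

0.976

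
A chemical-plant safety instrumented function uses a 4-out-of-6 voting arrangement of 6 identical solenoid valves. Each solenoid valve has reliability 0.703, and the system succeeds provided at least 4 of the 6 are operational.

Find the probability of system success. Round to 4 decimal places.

R = Σ_{i=4}^{6} C(6,i) p^i (1−p)^{6−i} with p = 0.703
C(6,4)·0.703^4·0.297^2 = 0.323166
C(6,5)·0.703^5·0.297^1 = 0.305974
C(6,6)·0.703^6·0.297^0 = 0.120707
Sum = 0.7498

0.7498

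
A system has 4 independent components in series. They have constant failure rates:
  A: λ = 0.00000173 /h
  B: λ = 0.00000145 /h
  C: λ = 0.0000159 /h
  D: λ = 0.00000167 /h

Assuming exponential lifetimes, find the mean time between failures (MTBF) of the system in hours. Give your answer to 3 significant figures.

48200

Series of exponential components: λ_sys = Σ λ_i
λ_sys = 0.00000173 + 0.00000145 + 0.0000159 + 0.00000167 = 2.0750e-05 /h
MTBF = 1 / λ_sys = 48200 h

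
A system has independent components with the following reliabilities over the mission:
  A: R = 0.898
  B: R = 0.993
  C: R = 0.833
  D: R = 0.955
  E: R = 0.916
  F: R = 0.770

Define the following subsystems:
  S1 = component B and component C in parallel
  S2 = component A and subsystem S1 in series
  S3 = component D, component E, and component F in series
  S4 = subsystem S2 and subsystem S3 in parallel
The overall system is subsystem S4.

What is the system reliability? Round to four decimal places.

Parallel (B and C): 1 − (1 − 0.993000)(1 − 0.833000) = 0.998831
Series (A and [0.998831]): 0.898000 × 0.998831 = 0.896950
Series (D, E, and F): 0.955000 × 0.916000 × 0.770000 = 0.673581
Parallel ([0.896950] and [0.673581]): 1 − (1 − 0.896950)(1 − 0.673581) = 0.9664

0.9664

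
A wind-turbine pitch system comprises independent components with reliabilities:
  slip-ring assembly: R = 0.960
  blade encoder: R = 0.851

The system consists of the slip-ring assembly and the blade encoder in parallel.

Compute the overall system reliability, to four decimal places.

0.9940

Parallel (slip-ring assembly and blade encoder): 1 − (1 − 0.960000)(1 − 0.851000) = 0.9940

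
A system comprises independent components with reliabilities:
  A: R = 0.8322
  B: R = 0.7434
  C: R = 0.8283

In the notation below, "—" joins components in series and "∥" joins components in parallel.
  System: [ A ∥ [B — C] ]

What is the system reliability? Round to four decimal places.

0.9355

Series (B and C): 0.743400 × 0.828300 = 0.615758
Parallel (A and [0.615758]): 1 − (1 − 0.832200)(1 − 0.615758) = 0.9355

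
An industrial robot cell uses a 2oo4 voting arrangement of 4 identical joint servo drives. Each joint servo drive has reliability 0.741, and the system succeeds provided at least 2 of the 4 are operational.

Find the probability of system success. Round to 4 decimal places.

R = Σ_{i=2}^{4} C(4,i) p^i (1−p)^{4−i} with p = 0.741
C(4,2)·0.741^2·0.259^2 = 0.220997
C(4,3)·0.741^3·0.259^1 = 0.421516
C(4,4)·0.741^4·0.259^0 = 0.301490
Sum = 0.9440

0.9440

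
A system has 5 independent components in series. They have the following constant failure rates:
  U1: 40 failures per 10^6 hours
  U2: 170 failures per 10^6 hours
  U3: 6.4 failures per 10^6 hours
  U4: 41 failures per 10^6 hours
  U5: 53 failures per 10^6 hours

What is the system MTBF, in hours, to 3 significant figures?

Series of exponential components: λ_sys = Σ λ_i
λ_sys = 0.000040 + 0.00017 + 0.0000064 + 0.000041 + 0.000053 = 3.1040e-04 /h
MTBF = 1 / λ_sys = 3220 h

3220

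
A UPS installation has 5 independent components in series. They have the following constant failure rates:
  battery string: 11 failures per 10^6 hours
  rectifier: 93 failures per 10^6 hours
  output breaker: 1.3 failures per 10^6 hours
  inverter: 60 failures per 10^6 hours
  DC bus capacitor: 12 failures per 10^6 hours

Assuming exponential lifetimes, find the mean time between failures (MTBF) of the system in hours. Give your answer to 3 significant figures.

5640

Series of exponential components: λ_sys = Σ λ_i
λ_sys = 0.000011 + 0.000093 + 0.0000013 + 0.000060 + 0.000012 = 1.7730e-04 /h
MTBF = 1 / λ_sys = 5640 h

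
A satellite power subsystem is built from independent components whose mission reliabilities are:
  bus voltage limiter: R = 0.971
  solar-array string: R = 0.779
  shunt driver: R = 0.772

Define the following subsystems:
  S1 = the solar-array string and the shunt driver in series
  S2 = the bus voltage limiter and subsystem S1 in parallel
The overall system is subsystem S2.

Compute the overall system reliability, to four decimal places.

Series (solar-array string and shunt driver): 0.779000 × 0.772000 = 0.601388
Parallel (bus voltage limiter and [0.601388]): 1 − (1 − 0.971000)(1 − 0.601388) = 0.9884

0.9884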